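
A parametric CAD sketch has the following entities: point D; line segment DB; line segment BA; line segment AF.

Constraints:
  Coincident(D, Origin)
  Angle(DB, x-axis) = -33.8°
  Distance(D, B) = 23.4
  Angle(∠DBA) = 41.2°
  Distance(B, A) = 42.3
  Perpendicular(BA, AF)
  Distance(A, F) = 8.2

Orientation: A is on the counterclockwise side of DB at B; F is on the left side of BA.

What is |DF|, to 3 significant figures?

25.7

D is at the origin; DB runs at -33.8° with length 23.4, so B = 23.4·(cos -33.8°, sin -33.8°) = (19.4, -13.0). ∠DBA = 41.2°, so BA runs at -33.8° + (180° − 41.2°) = 105° from the x-axis; with |BA| = 42.3, A = B + 42.3·(cos 105°, sin 105°) = (8.50, 27.8). The perpendicularity gives AF at right angles to BA; with |AF| = 8.2 on the left of BA, F = A + 8.2·(-0.966, -0.259) = (0.576, 25.7). Then |DF| = |F − D| = 25.7.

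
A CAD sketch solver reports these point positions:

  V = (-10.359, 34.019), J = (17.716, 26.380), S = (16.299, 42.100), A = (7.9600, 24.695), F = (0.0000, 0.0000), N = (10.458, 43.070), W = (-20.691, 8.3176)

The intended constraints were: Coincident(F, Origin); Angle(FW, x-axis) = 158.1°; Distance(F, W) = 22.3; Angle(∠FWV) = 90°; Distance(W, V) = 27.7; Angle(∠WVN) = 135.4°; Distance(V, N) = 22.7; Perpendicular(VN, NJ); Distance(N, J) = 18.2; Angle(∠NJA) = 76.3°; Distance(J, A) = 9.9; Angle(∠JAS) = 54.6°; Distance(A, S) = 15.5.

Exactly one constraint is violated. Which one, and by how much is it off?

Distance(A, S) = 15.5 — off by 3.80.

F = (0.00, 0.00) ✓; FW at 158.1° ✓; |FW| = 22.30 ✓; ∠FWV = 90.00° ✓; |WV| = 27.70 ✓; ∠WVN = 135.4° ✓; |VN| = 22.70 ✓; ∠(VN, NJ) = 90.00° ✓; |NJ| = 18.20 ✓; ∠NJA = 76.30° ✓; |JA| = 9.900 ✓; ∠JAS = 54.60° ✓; |AS| = 19.30 ✗.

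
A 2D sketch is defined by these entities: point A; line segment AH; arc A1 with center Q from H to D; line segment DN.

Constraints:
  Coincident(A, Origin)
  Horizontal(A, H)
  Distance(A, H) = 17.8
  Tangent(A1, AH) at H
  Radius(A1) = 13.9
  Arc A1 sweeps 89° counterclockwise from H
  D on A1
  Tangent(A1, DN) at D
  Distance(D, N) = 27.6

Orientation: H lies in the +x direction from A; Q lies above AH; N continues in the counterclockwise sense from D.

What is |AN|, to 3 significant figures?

52.3

A is at the origin; AH is horizontal with |AH| = 17.8 and H on the +x side, so H = (17.8, 0.00). Tangency of A1 to AH means the radius QH is perpendicular to AH, so Q = H + (0, 13.9) = (17.8, 13.9). On A1, H sits at bearing -90° from Q; an 89° counterclockwise sweep puts D at bearing -1°, so D = Q + 13.9·(cos -1°, sin -1°) = (31.7, 13.7). A1 meets DN tangentially, so QD is at right angles to DN, so DN runs along (−sin -1°, cos -1°); with |DN| = 27.6, N = (32.2, 41.3). Then |AN| = |N − A| = 52.3.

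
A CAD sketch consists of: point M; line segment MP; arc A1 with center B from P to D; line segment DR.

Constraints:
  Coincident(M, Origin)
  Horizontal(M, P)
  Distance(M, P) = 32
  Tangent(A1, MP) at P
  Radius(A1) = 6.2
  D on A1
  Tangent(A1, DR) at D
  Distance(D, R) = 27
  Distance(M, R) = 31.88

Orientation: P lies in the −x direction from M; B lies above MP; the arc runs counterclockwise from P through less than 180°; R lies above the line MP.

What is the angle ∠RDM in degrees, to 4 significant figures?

72.96°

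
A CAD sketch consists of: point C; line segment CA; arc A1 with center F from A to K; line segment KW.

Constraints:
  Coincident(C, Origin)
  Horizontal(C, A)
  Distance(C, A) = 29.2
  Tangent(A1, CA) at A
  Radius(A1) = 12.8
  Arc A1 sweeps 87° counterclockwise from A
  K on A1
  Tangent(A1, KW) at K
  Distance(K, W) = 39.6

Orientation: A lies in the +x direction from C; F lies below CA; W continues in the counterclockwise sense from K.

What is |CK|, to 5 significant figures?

20.413

Since A1 is tangent to CA there, FA ⟂ CA, so F = A + (0, -12.8) = (29.200, -12.800). On A1, A sits at bearing 90° from F; an 87° counterclockwise sweep puts K at bearing 177°, so K = F + 12.8·(cos 177°, sin 177°) = (16.418, -12.130). Then |CK| = |K − C| = 20.413.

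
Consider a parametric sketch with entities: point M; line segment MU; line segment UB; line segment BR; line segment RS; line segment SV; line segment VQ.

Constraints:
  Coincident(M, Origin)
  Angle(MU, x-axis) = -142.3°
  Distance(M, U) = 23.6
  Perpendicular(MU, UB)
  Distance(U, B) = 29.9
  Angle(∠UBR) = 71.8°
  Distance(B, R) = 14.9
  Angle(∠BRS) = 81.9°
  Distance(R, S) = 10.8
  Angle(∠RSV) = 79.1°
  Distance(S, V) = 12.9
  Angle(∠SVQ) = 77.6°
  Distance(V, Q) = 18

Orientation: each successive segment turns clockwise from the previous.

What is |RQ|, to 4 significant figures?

9.877

M is at the origin; MU runs at -142.3° with length 23.6, so U = (-18.67, -14.43). MU is perpendicular to UB, so UB runs at 127.7°; with |UB| = 29.9, B = (-36.96, 9.226). ∠UBR = 71.8° gives BR at 19.50° from the x-axis; with |BR| = 14.9, R = (-22.91, 14.20). ∠BRS = 81.9° gives RS at -78.60° from the x-axis; with |RS| = 10.8, S = (-20.78, 3.612). ∠RSV = 79.1° gives SV at -179.5° from the x-axis; with |SV| = 12.9, V = (-33.68, 3.500). ∠SVQ = 77.6° gives VQ at 78.10° from the x-axis; with |VQ| = 18.0, Q = (-29.97, 21.11). Then |RQ| = |Q − R| = 9.877.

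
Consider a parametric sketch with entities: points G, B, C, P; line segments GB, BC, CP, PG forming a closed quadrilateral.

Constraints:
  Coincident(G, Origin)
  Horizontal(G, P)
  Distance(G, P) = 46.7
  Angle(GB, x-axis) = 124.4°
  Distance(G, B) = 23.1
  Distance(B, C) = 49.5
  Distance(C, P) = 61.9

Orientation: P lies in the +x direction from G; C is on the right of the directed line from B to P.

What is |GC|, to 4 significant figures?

31.01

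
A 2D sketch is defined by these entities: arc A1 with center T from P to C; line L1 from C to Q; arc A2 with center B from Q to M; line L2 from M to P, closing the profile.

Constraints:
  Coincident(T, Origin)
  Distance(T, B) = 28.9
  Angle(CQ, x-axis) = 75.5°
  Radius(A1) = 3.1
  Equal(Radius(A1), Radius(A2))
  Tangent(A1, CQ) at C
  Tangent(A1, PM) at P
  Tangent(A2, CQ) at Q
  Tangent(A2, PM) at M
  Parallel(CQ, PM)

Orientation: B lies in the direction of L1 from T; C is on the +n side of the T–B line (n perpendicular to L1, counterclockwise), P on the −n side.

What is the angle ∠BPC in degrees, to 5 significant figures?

83.877°

T is at the origin and B lies 28.9 along u from T, so B = 28.9·u = (7.2360, 27.979). Tangency of A1 to both parallel lines with radius 3.1 puts C and P at T ± 3.1·n: C = (-3.0013, 0.77618), P = (3.0013, -0.77618). Then cos ∠BPC = PB·PC / (|PB||PC|), giving 83.877°.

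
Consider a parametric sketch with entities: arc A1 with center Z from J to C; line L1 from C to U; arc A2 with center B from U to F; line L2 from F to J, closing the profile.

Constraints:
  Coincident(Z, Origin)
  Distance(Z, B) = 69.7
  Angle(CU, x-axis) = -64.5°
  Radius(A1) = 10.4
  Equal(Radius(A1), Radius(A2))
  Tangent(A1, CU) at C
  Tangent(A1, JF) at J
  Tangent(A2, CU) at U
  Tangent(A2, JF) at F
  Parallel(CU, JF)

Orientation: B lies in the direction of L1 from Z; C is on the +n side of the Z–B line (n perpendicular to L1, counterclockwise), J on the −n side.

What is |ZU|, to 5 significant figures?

70.472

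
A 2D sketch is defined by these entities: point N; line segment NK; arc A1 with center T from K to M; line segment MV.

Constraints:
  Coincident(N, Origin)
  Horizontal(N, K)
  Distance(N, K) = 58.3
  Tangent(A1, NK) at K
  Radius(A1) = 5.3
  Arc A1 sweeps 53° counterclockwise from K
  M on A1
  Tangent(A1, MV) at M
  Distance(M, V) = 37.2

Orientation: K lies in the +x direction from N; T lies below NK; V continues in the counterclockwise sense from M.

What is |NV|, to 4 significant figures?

44.90

N is at the origin; NK is horizontal with |NK| = 58.3 and K on the +x side, so K = (58.30, 0.000). Since A1 is tangent to NK there, TK ⟂ NK, so T = K + (0, -5.3) = (58.30, -5.300). On A1, K sits at bearing 90° from T; a 53° counterclockwise sweep puts M at bearing 143°, so M = T + 5.3·(cos 143°, sin 143°) = (54.07, -2.110). The tangent condition forces TM to be normal to MV, so MV runs along (−sin 143°, cos 143°); with |MV| = 37.2, V = (31.68, -31.82). Then |NV| = |V − N| = 44.90.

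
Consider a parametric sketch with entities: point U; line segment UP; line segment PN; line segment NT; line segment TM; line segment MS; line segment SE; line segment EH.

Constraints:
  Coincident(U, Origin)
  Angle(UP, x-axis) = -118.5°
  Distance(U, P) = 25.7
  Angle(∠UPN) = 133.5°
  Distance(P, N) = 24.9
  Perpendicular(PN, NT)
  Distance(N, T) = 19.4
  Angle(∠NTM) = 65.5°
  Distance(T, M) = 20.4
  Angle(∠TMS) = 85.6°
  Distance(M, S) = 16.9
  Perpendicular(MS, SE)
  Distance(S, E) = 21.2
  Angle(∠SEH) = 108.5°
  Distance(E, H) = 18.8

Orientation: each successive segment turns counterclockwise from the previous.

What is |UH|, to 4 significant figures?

47.77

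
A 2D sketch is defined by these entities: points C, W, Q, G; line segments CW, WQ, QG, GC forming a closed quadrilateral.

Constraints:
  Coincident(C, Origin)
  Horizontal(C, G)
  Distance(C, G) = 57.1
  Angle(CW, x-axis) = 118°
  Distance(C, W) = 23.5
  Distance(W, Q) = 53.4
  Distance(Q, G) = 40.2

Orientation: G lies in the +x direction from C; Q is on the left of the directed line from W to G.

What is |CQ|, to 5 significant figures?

54.096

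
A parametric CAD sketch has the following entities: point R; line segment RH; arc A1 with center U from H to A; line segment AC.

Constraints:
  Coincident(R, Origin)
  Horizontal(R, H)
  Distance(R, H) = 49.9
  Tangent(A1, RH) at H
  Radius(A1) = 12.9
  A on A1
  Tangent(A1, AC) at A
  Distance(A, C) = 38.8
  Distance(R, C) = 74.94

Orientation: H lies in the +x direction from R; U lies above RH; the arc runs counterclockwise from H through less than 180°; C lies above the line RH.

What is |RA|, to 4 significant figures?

64.44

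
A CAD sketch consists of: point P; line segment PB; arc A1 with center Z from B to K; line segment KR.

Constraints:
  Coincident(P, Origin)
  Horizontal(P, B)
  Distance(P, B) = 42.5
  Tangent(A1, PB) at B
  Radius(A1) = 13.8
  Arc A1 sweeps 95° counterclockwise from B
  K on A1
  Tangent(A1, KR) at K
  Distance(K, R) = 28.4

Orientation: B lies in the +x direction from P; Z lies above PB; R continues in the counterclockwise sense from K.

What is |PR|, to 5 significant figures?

69.035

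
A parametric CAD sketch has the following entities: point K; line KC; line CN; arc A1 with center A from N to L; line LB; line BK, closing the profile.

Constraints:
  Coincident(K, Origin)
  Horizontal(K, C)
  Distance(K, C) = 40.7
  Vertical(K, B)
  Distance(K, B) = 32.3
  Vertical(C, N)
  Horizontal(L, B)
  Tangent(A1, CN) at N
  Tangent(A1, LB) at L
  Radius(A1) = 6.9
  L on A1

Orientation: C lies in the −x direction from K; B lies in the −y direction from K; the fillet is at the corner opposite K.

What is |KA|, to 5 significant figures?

42.280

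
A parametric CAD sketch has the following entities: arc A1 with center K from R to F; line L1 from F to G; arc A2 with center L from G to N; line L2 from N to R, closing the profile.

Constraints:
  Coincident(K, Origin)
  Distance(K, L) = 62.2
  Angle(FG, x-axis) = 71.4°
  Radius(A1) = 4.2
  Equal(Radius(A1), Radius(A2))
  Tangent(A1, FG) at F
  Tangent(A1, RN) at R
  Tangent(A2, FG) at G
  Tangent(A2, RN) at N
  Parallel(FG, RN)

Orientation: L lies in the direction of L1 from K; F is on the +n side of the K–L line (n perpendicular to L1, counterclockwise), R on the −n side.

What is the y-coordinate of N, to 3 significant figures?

57.6

Tangency of A1 to both parallel lines with radius 4.2 puts F and R at K ± 4.2·n: F = (-3.98, 1.34), R = (3.98, -1.34). Equal radii place G and N the same way about L: G = L + 4.2·n = (15.9, 60.3), N = L − 4.2·n = (23.8, 57.6). So N.y = 57.6.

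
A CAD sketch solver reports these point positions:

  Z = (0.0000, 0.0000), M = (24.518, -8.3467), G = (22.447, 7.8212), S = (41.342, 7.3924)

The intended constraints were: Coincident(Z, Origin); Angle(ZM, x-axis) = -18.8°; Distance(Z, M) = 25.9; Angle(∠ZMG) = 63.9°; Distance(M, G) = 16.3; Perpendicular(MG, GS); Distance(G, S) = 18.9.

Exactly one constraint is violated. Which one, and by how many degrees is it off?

Perpendicular(MG, GS) — off by 8.60°.

Z = (0.00, 0.00) ✓; ZM at -18.80° ✓; |ZM| = 25.90 ✓; ∠ZMG = 63.90° ✓; |MG| = 16.30 ✓; ∠(MG, GS) = 98.60° ✗; |GS| = 18.90 ✓.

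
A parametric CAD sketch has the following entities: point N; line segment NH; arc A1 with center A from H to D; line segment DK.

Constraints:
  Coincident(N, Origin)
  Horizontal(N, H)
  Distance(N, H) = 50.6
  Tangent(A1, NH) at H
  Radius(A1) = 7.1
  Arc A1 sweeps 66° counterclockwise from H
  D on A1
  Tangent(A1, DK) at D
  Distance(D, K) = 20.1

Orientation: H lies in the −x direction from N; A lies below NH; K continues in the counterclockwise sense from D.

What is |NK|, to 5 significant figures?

69.056

N is at the origin; N and H share the same y with |NH| = 50.6 and H on the −x side, so H = (-50.600, 0.0000). A1 meets NH tangentially, so AH is at right angles to NH, so A = H + (0, -7.1) = (-50.600, -7.1000). On A1, H sits at bearing 90° from A; a 66° counterclockwise sweep puts D at bearing 156°, so D = A + 7.1·(cos 156°, sin 156°) = (-57.086, -4.2122). A1 meets DK tangentially, so AD is at right angles to DK, so DK runs along (−sin 156°, cos 156°); with |DK| = 20.1, K = (-65.262, -22.574). Then |NK| = |K − N| = 69.056.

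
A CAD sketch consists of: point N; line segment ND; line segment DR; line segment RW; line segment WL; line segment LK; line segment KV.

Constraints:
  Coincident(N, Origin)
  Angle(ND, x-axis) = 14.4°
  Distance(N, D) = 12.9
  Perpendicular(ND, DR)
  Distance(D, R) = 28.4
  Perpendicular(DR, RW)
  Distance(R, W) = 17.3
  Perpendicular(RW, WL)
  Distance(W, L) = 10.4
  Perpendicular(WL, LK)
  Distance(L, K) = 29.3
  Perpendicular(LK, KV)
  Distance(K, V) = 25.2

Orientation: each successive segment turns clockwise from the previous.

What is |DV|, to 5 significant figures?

44.836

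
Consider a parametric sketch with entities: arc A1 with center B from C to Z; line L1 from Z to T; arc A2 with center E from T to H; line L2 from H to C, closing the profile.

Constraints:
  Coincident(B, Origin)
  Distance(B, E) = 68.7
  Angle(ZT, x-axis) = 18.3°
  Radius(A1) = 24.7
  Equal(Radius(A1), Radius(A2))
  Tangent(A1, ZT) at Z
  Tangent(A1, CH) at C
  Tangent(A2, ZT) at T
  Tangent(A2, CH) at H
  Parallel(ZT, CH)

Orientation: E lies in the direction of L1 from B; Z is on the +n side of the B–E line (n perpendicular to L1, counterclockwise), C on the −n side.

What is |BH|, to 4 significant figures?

73.01

The slot axis is L1's direction at 18.3°, so u = (cos 18.3°, sin 18.3°) = (0.9494, 0.3140) and n = (−sin 18.3°, cos 18.3°) = (-0.3140, 0.9494). B is at the origin and E lies 68.7 along u from B, so E = 68.7·u = (65.23, 21.57). Tangency of A1 to both parallel lines with radius 24.7 puts Z and C at B ± 24.7·n: Z = (-7.756, 23.45), C = (7.756, -23.45). Equal radii place T and H the same way about E: T = E + 24.7·n = (57.47, 45.02), H = E − 24.7·n = (72.98, -1.880). Then |BH| = |H − B| = 73.01.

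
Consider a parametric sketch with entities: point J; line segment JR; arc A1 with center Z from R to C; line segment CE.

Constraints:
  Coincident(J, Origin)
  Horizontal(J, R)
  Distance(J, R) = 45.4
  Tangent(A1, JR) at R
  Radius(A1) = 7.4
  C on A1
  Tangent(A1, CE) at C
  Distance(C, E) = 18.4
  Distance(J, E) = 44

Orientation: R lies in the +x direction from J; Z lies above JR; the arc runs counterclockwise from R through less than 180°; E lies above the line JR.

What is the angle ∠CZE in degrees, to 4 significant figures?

68.09°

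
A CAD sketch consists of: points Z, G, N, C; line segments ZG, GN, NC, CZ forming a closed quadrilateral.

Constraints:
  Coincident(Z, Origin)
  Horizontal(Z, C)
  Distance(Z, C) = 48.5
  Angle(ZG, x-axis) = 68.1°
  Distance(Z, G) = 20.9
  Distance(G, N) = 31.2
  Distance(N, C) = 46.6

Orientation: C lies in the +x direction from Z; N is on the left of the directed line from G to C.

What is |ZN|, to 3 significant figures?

51.3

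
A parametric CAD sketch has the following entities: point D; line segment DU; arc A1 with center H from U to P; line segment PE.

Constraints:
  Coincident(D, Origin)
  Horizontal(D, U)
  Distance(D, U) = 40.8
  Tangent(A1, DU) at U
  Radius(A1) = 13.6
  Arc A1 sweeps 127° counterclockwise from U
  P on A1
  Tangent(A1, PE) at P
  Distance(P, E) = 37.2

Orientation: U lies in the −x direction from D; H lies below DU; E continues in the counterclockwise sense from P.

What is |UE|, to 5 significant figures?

52.768

On A1, U sits at bearing 90° from H; a 127° counterclockwise sweep puts P at bearing 217°, so P = H + 13.6·(cos 217°, sin 217°) = (-51.661, -21.785). Tangency of A1 to PE means the radius HP is perpendicular to PE, so PE runs along (−sin 217°, cos 217°); with |PE| = 37.2, E = (-29.274, -51.494). Then |UE| = |E − U| = 52.768.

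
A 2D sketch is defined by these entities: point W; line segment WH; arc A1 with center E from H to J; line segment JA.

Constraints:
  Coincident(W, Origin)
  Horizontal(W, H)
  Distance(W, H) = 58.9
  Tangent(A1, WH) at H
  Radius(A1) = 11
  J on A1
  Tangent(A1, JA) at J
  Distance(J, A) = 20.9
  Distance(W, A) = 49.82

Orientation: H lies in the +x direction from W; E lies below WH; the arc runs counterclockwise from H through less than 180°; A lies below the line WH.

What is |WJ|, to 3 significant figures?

49.1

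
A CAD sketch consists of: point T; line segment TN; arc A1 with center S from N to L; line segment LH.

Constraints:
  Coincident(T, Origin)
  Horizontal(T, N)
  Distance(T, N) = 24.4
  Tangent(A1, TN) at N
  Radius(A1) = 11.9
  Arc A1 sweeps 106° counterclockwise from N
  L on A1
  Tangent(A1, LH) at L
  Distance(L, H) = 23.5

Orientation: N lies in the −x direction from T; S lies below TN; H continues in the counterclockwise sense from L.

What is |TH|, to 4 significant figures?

47.84

T is at the origin; TN is horizontal with |TN| = 24.4 and N on the −x side, so N = (-24.40, 0.000). A1 meets TN tangentially, so SN is at right angles to TN, so S = N + (0, -11.9) = (-24.40, -11.90). On A1, N sits at bearing 90° from S; a 106° counterclockwise sweep puts L at bearing 196°, so L = S + 11.9·(cos 196°, sin 196°) = (-35.84, -15.18). A1 meets LH tangentially, so SL is at right angles to LH, so LH runs along (−sin 196°, cos 196°); with |LH| = 23.5, H = (-29.36, -37.77). Then |TH| = |H − T| = 47.84.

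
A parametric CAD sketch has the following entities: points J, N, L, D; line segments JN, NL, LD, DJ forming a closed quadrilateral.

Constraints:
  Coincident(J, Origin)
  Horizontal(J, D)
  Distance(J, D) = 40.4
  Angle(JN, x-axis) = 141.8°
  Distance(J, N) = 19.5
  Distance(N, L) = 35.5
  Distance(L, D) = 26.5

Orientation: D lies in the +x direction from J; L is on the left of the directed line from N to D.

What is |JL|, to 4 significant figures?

25.98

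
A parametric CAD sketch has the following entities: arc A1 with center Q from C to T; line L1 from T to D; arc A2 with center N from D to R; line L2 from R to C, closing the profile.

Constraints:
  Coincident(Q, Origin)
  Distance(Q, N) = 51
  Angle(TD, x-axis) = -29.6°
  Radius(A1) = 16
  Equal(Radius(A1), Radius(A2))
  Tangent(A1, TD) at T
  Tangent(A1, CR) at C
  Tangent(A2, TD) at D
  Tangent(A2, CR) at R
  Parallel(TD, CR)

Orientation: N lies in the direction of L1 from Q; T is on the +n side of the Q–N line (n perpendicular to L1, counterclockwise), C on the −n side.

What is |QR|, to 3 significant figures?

53.5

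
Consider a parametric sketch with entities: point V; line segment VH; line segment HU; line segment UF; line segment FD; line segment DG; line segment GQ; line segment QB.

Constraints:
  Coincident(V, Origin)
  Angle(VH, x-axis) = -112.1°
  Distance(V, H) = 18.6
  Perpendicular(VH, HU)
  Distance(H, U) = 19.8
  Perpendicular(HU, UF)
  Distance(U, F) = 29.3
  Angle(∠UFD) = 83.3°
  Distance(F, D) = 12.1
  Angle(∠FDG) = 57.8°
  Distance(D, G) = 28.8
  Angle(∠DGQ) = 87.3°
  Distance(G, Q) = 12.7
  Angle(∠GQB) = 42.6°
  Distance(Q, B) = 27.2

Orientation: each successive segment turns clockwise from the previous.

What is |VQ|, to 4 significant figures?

35.68

V is at the origin; VH runs at -112.1° with length 18.6, so H = (-6.998, -17.23). The perpendicularity gives HU at right angles to VH, so HU runs at 157.9°; with |HU| = 19.8, U = (-25.34, -9.784). HU ⟂ UF, so UF runs at 67.90°; with |UF| = 29.3, F = (-14.32, 17.36). ∠UFD = 83.3° gives FD at -28.80° from the x-axis; with |FD| = 12.1, D = (-3.716, 11.53). ∠FDG = 57.8° gives DG at -151.0° from the x-axis; with |DG| = 28.8, G = (-28.91, -2.429). ∠DGQ = 87.3° gives GQ at 116.3° from the x-axis; with |GQ| = 12.7, Q = (-34.53, 8.957). Then |VQ| = |Q − V| = 35.68.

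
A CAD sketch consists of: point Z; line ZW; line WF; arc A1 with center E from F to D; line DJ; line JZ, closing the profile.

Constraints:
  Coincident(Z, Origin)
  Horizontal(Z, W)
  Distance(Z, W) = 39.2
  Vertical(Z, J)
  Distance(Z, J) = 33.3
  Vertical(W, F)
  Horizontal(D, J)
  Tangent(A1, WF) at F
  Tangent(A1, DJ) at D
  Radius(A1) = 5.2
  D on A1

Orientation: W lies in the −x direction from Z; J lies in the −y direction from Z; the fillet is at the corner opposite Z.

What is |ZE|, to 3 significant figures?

44.1

Z is at the origin; ZW is horizontal with |ZW| = 39.2 and W on the −x side, so W = (-39.2, 0.00). Z and J share the same x with |ZJ| = 33.3 and J on the −y side, so J = (0.00, -33.3). The virtual corner opposite Z is at (-39.2, -33.3). A1 meets WF tangentially, so EF is at right angles to WF and tangency of A1 to DJ means the radius ED is perpendicular to DJ, with radius 5.2, so the center E sits 5.2 in from both sides at E = (-34.0, -28.1). Then |ZE| = |E − Z| = 44.1.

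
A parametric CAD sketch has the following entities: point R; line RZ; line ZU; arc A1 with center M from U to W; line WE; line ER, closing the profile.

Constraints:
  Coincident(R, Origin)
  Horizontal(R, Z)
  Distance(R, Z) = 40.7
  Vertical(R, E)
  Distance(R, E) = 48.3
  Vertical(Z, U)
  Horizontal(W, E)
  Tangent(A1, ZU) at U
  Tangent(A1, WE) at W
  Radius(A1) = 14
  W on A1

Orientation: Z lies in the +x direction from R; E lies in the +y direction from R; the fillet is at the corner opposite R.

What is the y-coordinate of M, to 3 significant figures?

34.3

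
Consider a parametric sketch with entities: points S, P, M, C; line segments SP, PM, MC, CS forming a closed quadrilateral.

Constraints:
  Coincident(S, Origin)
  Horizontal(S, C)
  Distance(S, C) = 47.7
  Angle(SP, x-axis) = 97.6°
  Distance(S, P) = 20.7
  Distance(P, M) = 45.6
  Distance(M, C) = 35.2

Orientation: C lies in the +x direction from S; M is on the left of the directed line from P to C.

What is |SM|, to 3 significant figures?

53.3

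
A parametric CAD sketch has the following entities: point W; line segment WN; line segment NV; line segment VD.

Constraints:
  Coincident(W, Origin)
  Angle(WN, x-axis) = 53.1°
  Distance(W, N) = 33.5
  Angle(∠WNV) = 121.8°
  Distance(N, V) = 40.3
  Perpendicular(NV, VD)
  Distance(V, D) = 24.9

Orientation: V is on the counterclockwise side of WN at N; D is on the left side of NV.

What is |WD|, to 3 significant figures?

58.1

∠WNV = 121.8°, so NV runs at 53.1° + (180° − 121.8°) = 111° from the x-axis; with |NV| = 40.3, V = N + 40.3·(cos 111°, sin 111°) = (5.48, 64.3). NV ⟂ VD; with |VD| = 24.9 on the left of NV, D = V + 24.9·(-0.932, -0.363) = (-17.7, 55.3). Then |WD| = |D − W| = 58.1.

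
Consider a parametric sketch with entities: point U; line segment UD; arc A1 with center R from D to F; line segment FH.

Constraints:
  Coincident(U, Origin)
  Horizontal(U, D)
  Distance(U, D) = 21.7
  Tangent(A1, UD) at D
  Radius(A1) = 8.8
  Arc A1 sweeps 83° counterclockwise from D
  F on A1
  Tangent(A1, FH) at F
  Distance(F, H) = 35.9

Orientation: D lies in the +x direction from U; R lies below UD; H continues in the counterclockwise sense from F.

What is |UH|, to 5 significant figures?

44.203

U is at the origin; U and D share the same y with |UD| = 21.7 and D on the +x side, so D = (21.700, 0.0000). The tangent condition forces RD to be normal to UD, so R = D + (0, -8.8) = (21.700, -8.8000). On A1, D sits at bearing 90° from R; an 83° counterclockwise sweep puts F at bearing 173°, so F = R + 8.8·(cos 173°, sin 173°) = (12.966, -7.7275). Since A1 is tangent to FH there, RF ⟂ FH, so FH runs along (−sin 173°, cos 173°); with |FH| = 35.9, H = (8.5905, -43.360). Then |UH| = |H − U| = 44.203.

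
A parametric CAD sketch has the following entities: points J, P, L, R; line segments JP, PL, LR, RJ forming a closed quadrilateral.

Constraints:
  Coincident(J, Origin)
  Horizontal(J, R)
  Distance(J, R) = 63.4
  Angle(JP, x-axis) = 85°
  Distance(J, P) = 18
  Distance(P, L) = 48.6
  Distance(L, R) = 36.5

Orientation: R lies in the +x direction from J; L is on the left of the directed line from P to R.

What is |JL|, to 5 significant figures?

58.060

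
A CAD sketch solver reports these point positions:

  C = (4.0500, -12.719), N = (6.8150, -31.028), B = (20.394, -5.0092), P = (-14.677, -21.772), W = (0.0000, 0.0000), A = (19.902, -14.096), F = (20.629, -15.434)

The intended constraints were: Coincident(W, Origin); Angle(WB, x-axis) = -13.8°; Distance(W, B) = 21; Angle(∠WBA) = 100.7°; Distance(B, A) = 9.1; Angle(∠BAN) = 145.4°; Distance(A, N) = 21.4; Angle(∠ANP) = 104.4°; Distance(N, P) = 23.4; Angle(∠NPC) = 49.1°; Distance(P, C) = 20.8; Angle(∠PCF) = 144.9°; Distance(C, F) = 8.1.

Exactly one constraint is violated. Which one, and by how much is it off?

Distance(C, F) = 8.1 — off by 8.70.

W = (0.00, 0.00) ✓; WB at -13.80° ✓; |WB| = 21.00 ✓; ∠WBA = 100.7° ✓; |BA| = 9.100 ✓; ∠BAN = 145.4° ✓; |AN| = 21.40 ✓; ∠ANP = 104.4° ✓; |NP| = 23.40 ✓; ∠NPC = 49.10° ✓; |PC| = 20.80 ✓; ∠PCF = 144.9° ✓; |CF| = 16.80 ✗.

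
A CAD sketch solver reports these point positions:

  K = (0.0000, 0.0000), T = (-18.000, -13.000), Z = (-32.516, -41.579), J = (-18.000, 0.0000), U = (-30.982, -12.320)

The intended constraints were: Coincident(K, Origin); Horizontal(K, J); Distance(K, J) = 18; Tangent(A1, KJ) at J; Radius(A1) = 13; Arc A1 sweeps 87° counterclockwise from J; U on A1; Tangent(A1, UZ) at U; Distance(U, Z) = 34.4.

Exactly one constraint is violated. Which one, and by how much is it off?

Distance(U, Z) = 34.4 — off by 5.10.

K = (0.00, 0.00) ✓; K.y = 0.00, J.y = 0.00 ✓; |KJ| = 18.00 ✓; ∠(TJ, JK) = 90.00° ✓; |TJ| = 13.00 ✓; bearing(T→U) − bearing(T→J) = 87.00° ✓; |TU| = 13.00 ✓; ∠(TU, UZ) = 90.00° ✓; |UZ| = 29.30 ✗.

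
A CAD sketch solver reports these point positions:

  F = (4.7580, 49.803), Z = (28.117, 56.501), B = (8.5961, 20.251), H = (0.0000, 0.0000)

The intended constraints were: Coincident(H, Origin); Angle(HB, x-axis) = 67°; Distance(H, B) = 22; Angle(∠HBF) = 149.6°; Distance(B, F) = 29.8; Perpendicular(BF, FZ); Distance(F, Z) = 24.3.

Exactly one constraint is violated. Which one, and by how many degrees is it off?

Perpendicular(BF, FZ) — off by 8.60°.

H = (0.00, 0.00) ✓; HB at 67.00° ✓; |HB| = 22.00 ✓; ∠HBF = 149.6° ✓; |BF| = 29.80 ✓; ∠(BF, FZ) = 81.40° ✗; |FZ| = 24.30 ✓.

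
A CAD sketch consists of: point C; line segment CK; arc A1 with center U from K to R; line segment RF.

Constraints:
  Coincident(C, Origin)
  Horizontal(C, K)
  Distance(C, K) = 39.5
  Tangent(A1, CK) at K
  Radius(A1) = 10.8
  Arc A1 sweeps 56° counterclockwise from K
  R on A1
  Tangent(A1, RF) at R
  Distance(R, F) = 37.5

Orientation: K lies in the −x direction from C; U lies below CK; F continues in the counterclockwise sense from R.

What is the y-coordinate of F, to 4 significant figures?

-35.85

On A1, K sits at bearing 90° from U; a 56° counterclockwise sweep puts R at bearing 146°, so R = U + 10.8·(cos 146°, sin 146°) = (-48.45, -4.761). A1 meets RF tangentially, so UR is at right angles to RF, so RF runs along (−sin 146°, cos 146°); with |RF| = 37.5, F = (-69.42, -35.85). So F.y = -35.85.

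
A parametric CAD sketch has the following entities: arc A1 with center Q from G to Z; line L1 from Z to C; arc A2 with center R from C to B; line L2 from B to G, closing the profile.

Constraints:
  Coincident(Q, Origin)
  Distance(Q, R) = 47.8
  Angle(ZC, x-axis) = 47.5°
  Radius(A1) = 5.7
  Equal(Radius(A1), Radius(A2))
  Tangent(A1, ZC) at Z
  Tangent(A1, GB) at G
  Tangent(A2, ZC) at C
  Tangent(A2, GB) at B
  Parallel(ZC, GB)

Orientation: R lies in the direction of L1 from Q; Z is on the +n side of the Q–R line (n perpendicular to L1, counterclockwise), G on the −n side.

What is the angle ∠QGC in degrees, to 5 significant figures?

76.586°

The slot axis is L1's direction at 47.5°, so u = (cos 47.5°, sin 47.5°) = (0.67559, 0.73728) and n = (−sin 47.5°, cos 47.5°) = (-0.73728, 0.67559). Q is at the origin and R lies 47.8 along u from Q, so R = 47.8·u = (32.293, 35.242). Tangency of A1 to both parallel lines with radius 5.7 puts Z and G at Q ± 5.7·n: Z = (-4.2025, 3.8509), G = (4.2025, -3.8509). Equal radii place C and B the same way about R: C = R + 5.7·n = (28.091, 39.093), B = R − 5.7·n = (36.496, 31.391). Then cos ∠QGC = GQ·GC / (|GQ||GC|), giving 76.586°.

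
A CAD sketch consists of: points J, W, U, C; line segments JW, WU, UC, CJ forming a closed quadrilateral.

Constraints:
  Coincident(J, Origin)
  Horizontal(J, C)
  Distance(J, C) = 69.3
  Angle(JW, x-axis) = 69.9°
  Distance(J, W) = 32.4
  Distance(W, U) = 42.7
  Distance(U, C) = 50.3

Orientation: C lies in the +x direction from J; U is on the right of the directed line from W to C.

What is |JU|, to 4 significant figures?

23.21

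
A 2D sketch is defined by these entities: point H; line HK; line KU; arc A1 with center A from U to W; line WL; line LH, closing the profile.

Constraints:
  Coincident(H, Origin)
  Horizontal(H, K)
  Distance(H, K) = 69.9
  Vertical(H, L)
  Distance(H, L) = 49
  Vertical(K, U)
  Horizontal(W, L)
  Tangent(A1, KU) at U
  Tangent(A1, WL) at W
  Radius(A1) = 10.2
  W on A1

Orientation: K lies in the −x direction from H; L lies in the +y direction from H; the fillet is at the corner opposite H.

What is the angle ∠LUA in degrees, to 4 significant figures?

8.302°

H is at the origin; H and K share the same y with |HK| = 69.9 and K on the −x side, so K = (-69.90, 0.000). H and L share the same x with |HL| = 49.0 and L on the +y side, so L = (0.000, 49.00). The virtual corner opposite H is at (-69.90, 49.00). The tangent condition forces AU to be normal to KU and since A1 is tangent to WL there, AW ⟂ WL, with radius 10.2, so the center A sits 10.2 in from both sides at A = (-59.70, 38.80). That places the tangent points at U = (-69.90, 38.80) on KU and W = (-59.70, 49.00) on WL. Then cos ∠LUA = UL·UA / (|UL||UA|), giving 8.302°.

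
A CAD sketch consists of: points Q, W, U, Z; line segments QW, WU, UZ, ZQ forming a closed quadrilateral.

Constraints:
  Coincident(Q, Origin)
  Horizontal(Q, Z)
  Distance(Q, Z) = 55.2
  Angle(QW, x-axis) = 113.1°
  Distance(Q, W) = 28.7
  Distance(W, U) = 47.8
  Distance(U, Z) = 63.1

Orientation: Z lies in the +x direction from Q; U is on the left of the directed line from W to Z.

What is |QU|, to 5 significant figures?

61.888

Checks: |WU| = 47.80 ✓; |UZ| = 63.10 ✓.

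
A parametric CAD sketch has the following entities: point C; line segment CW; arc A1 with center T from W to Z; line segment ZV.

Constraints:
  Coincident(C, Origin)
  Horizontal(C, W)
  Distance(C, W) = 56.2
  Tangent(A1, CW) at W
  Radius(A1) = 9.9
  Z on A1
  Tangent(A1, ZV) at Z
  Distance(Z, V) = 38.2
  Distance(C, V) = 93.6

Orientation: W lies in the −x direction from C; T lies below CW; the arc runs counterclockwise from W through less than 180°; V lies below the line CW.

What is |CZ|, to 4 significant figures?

64.26

Checks: |TZ| = 9.900 ✓; ∠(TZ, ZV) = 90.00° ✓; |ZV| = 38.20 ✓; |CV| = 93.60 ✓.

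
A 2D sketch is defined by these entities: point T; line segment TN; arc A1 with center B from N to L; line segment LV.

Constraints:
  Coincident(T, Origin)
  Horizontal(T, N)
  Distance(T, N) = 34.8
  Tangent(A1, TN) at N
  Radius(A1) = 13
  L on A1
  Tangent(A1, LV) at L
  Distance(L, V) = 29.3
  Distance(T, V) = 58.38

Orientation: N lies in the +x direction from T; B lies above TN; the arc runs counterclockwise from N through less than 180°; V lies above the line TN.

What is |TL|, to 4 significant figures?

50.15

T is at the origin; T and N share the same y with |TN| = 34.8 and N on the +x side, so N = (34.80, 0.000). Tangency of A1 to TN means the radius BN is perpendicular to TN, so B = N + (0, 13) = (34.80, 13.00). Since BL ⟂ LV (tangency), |BV| = √(13.0² + 29.3²) = 32.05 regardless of where L sits on A1. So V lies on both circle(T, 58.38) and circle(B, 32.05); the above-TN intersection is V = (37.24, 44.96). L is the foot of the tangent from V: L = (47.05, 17.35).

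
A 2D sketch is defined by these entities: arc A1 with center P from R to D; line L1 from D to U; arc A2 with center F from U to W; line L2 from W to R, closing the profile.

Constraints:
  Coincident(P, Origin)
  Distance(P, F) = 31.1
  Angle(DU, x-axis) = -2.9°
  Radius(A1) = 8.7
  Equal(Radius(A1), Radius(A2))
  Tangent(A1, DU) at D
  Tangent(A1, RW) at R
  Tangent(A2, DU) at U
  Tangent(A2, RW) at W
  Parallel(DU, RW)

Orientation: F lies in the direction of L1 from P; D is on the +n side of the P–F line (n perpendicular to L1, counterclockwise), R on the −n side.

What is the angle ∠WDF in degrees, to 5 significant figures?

13.598°

Tangency of A1 to both parallel lines with radius 8.7 puts D and R at P ± 8.7·n: D = (0.44016, 8.6889), R = (-0.44016, -8.6889). Equal radii place U and W the same way about F: U = F + 8.7·n = (31.500, 7.1154), W = F − 8.7·n = (30.620, -10.262). Then cos ∠WDF = DW·DF / (|DW||DF|), giving 13.598°.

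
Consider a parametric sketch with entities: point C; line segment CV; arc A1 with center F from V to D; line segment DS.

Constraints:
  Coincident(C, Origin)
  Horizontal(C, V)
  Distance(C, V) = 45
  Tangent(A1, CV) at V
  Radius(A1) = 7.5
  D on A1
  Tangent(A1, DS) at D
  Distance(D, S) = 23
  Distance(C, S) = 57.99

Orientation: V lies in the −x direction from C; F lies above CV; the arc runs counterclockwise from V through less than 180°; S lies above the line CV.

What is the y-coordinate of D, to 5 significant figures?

10.903

C is at the origin; CV is horizontal with |CV| = 45.0 and V on the −x side, so V = (-45.000, 0.0000). Tangency of A1 to CV means the radius FV is perpendicular to CV, so F = V + (0, 7.5) = (-45.000, 7.5000). Since FD ⟂ DS (tangency), |FS| = √(7.5² + 23.0²) = 24.192 regardless of where D sits on A1. So S lies on both circle(C, 57.99) and circle(F, 24.192); the above-CV intersection is S = (-48.754, 31.399). D is the foot of the tangent from S: D = (-38.317, 10.903).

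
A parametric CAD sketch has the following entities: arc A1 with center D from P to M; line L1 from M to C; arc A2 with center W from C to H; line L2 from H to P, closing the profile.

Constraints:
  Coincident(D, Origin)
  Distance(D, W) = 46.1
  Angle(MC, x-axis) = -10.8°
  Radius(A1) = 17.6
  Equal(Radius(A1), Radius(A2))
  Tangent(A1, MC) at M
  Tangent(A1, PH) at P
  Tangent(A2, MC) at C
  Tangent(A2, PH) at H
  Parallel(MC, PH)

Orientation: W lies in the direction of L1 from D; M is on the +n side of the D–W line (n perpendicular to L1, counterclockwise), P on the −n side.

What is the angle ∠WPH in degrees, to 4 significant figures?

20.90°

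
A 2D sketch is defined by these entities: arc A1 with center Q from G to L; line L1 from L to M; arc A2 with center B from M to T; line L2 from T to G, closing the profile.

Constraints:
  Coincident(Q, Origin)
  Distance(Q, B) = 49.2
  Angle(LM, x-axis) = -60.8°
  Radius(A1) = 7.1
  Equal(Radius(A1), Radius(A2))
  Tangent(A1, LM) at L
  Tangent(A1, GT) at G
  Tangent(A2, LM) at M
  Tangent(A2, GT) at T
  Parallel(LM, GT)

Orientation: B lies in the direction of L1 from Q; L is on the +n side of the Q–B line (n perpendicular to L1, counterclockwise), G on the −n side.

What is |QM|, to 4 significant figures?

49.71

Tangency of A1 to both parallel lines with radius 7.1 puts L and G at Q ± 7.1·n: L = (6.198, 3.464), G = (-6.198, -3.464). Equal radii place M and T the same way about B: M = B + 7.1·n = (30.20, -39.48), T = B − 7.1·n = (17.80, -46.41). Then |QM| = |M − Q| = 49.71.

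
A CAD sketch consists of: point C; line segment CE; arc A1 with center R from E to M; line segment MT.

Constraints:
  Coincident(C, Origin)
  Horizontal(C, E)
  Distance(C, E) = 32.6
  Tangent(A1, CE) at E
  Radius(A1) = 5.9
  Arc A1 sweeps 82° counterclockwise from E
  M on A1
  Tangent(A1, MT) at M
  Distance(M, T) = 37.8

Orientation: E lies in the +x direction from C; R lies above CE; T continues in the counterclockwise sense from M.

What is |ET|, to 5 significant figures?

43.937

C is at the origin; C and E share the same y with |CE| = 32.6 and E on the +x side, so E = (32.600, 0.0000). Since A1 is tangent to CE there, RE ⟂ CE, so R = E + (0, 5.9) = (32.600, 5.9000). On A1, E sits at bearing -90° from R; an 82° counterclockwise sweep puts M at bearing -8°, so M = R + 5.9·(cos -8°, sin -8°) = (38.443, 5.0789). The tangent condition forces RM to be normal to MT, so MT runs along (−sin -8°, cos -8°); with |MT| = 37.8, T = (43.703, 42.511). Then |ET| = |T − E| = 43.937.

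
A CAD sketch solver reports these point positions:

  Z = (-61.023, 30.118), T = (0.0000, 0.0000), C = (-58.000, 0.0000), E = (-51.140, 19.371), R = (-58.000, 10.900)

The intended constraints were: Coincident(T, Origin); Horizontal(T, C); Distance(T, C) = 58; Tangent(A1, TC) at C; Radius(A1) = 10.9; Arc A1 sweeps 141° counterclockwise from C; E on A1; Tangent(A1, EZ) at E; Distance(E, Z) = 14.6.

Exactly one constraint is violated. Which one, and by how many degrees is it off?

Tangent(A1, EZ) at E — off by 8.40°.

T = (0.00, 0.00) ✓; T.y = 0.00, C.y = 0.00 ✓; |TC| = 58.00 ✓; ∠(RC, CT) = 90.00° ✓; |RC| = 10.90 ✓; bearing(R→E) − bearing(R→C) = 141.0° ✓; |RE| = 10.90 ✓; ∠(RE, EZ) = 98.40° ✗; |EZ| = 14.60 ✓.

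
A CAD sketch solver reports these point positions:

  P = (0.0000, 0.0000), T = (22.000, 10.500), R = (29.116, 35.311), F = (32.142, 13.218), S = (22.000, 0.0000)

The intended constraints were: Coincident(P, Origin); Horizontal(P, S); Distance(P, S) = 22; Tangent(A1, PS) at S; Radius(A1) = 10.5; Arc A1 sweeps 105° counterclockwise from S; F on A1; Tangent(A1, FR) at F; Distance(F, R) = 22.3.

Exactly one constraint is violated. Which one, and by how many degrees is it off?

Tangent(A1, FR) at F — off by 7.20°.

P = (0.00, 0.00) ✓; P.y = 0.00, S.y = 0.00 ✓; |PS| = 22.00 ✓; ∠(TS, SP) = 90.00° ✓; |TS| = 10.50 ✓; bearing(T→F) − bearing(T→S) = 105.0° ✓; |TF| = 10.50 ✓; ∠(TF, FR) = 97.20° ✗; |FR| = 22.30 ✓.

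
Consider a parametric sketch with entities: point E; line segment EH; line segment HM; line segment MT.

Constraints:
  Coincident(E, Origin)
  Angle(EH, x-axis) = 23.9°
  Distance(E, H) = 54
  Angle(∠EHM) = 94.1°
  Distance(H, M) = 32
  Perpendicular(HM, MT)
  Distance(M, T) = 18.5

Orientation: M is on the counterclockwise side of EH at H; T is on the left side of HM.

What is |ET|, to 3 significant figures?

50.4

E is at the origin; EH runs at 23.9° with length 54.0, so H = 54.0·(cos 23.9°, sin 23.9°) = (49.4, 21.9). ∠EHM = 94.1°, so HM runs at 23.9° + (180° − 94.1°) = 110° from the x-axis; with |HM| = 32.0, M = H + 32.0·(cos 110°, sin 110°) = (38.5, 52.0). HM is perpendicular to MT; with |MT| = 18.5 on the left of HM, T = M + 18.5·(-0.941, -0.339) = (21.1, 45.7). Then |ET| = |T − E| = 50.4.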